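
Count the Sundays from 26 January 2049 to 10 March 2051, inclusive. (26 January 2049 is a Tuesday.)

26 January 2049 is a Tuesday; the first Sunday on or after it is 31 January 2049 (5 days later).
From 31 January 2049 to 10 March 2051: 334 + 365 + 69 = 768 days (rest of 2049, 2050, to 10 March 2051 in 2051).
768 ÷ 7 = 109 full weeks with remainder 5, so 109 more Sundays after the first → 110.

110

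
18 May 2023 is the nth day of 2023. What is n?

Days in months before May: 31 + 28 + 31 + 30 = 120.
Plus 18 days into May → day 138.

138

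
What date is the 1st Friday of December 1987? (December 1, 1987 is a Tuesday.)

1987-12-04

December 1987 begins on a Tuesday, so the first Friday is December 4 (3 days later).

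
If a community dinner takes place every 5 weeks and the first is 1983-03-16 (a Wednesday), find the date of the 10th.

1984-01-25

The 10th occurrence is 9 intervals after the first: 9 × 35 = 315 days after 1983-03-16.
March has 31 days — 15 days to the end of March leaves 300.
April has 30 days (270 left).
May has 31 days (239 left).
June has 30 days (209 left).
July has 31 days (178 left).
August has 31 days (147 left).
September has 30 days (117 left).
October has 31 days (86 left).
November has 30 days (56 left).
December has 31 days (25 left).
25 days into January → 1984-01-25.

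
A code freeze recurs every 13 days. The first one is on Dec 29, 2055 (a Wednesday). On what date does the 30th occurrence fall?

The 30th occurrence is 29 intervals after the first: 29 × 13 = 377 days after Dec 29, 2055.
Dec has 31 days — 2 days to the end of Dec leaves 375.
Jan has 31 days (344 left).
Feb has 29 days (315 left).
Mar has 31 days (284 left).
Apr has 30 days (254 left).
May has 31 days (223 left).
Jun has 30 days (193 left).
Jul has 31 days (162 left).
Aug has 31 days (131 left).
Sep has 30 days (101 left).
Oct has 31 days (70 left).
Nov has 30 days (40 left).
Dec has 31 days (9 left).
9 days into Jan → Jan 9, 2057.

Jan 9, 2057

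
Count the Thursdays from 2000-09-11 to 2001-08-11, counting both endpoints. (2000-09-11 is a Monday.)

48

2000-09-11 is a Monday; the first Thursday on or after it is 2000-09-14 (3 days later).
From 2000-09-14 to 2001-08-11: 108 + 223 = 331 days (rest of 2000, to 2001-08-11 in 2001).
331 ÷ 7 = 47 full weeks with remainder 2, so 47 more Thursdays after the first → 48.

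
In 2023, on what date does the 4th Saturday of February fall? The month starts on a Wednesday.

February 2023 begins on a Wednesday, so the first Saturday is February 4 (3 days later).
The 4th Saturday is 3 weeks later: 4 + 21 = 25.

February 25, 2023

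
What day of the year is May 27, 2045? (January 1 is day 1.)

147

Days in months before May: 31 + 28 + 31 + 30 = 120.
Plus 27 days into May → day 147.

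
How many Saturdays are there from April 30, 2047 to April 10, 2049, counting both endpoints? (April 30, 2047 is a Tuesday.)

102

April 30, 2047 is a Tuesday; the first Saturday on or after it is May 4, 2047 (4 days later).
From May 4, 2047 to April 10, 2049: 241 + 366 + 100 = 707 days (rest of 2047, 2048, to April 10, 2049 in 2049).
707 ÷ 7 = 101 full weeks with remainder 0, so 101 more Saturdays after the first → 102.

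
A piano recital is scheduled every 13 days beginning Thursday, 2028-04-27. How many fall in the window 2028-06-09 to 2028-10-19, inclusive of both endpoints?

Occurrences land 13·i days after 2028-04-27 for i = 0, 1, 2, …
2028-06-09 is 43 days after the start; 43 ÷ 13 = 3 remainder 4; since the remainder is 4, round up to i = 4. First occurrence in the window: #5 on 2028-06-18 (4×13 = 52 days in).
2028-10-19 is 175 days after the start; 175 ÷ 13 = 13 remainder 6. Last occurrence in the window: #14 on 2028-10-13.
Occurrences #5 through #14: 10 in total.

10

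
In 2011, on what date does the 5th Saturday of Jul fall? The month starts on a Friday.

Jul 30, 2011

Jul 2011 begins on a Friday, so the first Saturday is Jul 2 (1 day later).
The 5th Saturday is 4 weeks later: 2 + 28 = 30.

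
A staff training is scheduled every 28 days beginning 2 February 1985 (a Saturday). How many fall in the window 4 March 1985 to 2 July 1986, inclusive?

17

Occurrences land 28·i days after 2 February 1985 for i = 0, 1, 2, …
4 March 1985 is 30 days after the start; 30 ÷ 28 = 1 remainder 2; since the remainder is 2, round up to i = 2. First occurrence in the window: #3 on 30 March 1985 (2×28 = 56 days in).
2 July 1986 is 515 days after the start; 515 ÷ 28 = 18 remainder 11. Last occurrence in the window: #19 on 21 June 1986.
Occurrences #3 through #19: 17 in total.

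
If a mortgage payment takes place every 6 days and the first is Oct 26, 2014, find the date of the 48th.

Aug 4, 2015

The 48th occurrence is 47 intervals after the first: 47 × 6 = 282 days after Oct 26, 2014.
Oct has 31 days — 5 days to the end of Oct leaves 277.
Nov has 30 days (247 left).
Dec has 31 days (216 left).
Jan has 31 days (185 left).
Feb has 28 days (157 left).
Mar has 31 days (126 left).
Apr has 30 days (96 left).
May has 31 days (65 left).
Jun has 30 days (35 left).
Jul has 31 days (4 left).
4 days into Aug → Aug 4, 2015.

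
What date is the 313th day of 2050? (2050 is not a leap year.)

9 November 2050

January has 31 days (313 − 31 = 282 remain).
February has 28 days (282 − 28 = 254 remain).
March has 31 days (254 − 31 = 223 remain).
April has 30 days (223 − 30 = 193 remain).
May has 31 days (193 − 31 = 162 remain).
June has 30 days (162 − 30 = 132 remain).
July has 31 days (132 − 31 = 101 remain).
August has 31 days (101 − 31 = 70 remain).
September has 30 days (70 − 30 = 40 remain).
October has 31 days (40 − 31 = 9 remain).
9 into November → November 9.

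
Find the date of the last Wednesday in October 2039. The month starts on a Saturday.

2039-10-26

October 2039 begins on a Saturday, so the first Wednesday is October 5 (4 days later).
October 2039 has 31 days. Adding weeks: 5, 12, 19, 26 — the last one ≤ 31 is the 26th.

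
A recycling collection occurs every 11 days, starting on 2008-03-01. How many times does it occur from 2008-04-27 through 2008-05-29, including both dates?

3

Occurrences land 11·i days after 2008-03-01 for i = 0, 1, 2, …
2008-04-27 is 57 days after the start; 57 ÷ 11 = 5 remainder 2; since the remainder is 2, round up to i = 6. First occurrence in the window: #7 on 2008-05-06 (6×11 = 66 days in).
2008-05-29 is 89 days after the start; 89 ÷ 11 = 8 remainder 1. Last occurrence in the window: #9 on 2008-05-28.
Occurrences #7 through #9: 3 in total.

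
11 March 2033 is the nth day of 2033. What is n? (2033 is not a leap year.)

Days in months before March: 31 + 28 = 59.
Plus 11 days into March → day 70.

70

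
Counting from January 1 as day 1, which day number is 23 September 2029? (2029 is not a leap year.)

266

Days in months before September: 31 + 28 + 31 + 30 + 31 + 30 + 31 + 31 = 243.
Plus 23 days into September → day 266.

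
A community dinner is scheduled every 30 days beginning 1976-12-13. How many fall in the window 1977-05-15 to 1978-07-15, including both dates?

Occurrences land 30·i days after 1976-12-13 for i = 0, 1, 2, …
1977-05-15 is 153 days after the start; 153 ÷ 30 = 5 remainder 3; since the remainder is 3, round up to i = 6. First occurrence in the window: #7 on 1977-06-11 (6×30 = 180 days in).
1978-07-15 is 579 days after the start; 579 ÷ 30 = 19 remainder 9. Last occurrence in the window: #20 on 1978-07-06.
Occurrences #7 through #20: 14 in total.

14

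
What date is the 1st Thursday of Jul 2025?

The first Thursday of Jul 2025 is Jul 3.

Jul 3, 2025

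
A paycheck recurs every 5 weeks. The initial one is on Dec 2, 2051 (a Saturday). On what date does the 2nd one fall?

The 2nd occurrence is 1 interval after the first: 1 × 35 = 35 days after Dec 2, 2051.
Dec has 31 days — 29 days to the end of Dec leaves 6.
6 days into Jan → Jan 6, 2052.

Jan 6, 2052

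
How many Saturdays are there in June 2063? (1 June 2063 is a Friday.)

5

1 June 2063 is a Friday; the first Saturday on or after it is 2 June 2063 (1 day later).
From 2 June 2063 to 30 June 2063 is 30 − 2 = 28 days.
28 ÷ 7 = 4 full weeks with remainder 0, so 4 more Saturdays after the first → 5.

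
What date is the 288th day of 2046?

October 15, 2046

January has 31 days (288 − 31 = 257 remain).
February has 28 days (257 − 28 = 229 remain).
March has 31 days (229 − 31 = 198 remain).
April has 30 days (198 − 30 = 168 remain).
May has 31 days (168 − 31 = 137 remain).
June has 30 days (137 − 30 = 107 remain).
July has 31 days (107 − 31 = 76 remain).
August has 31 days (76 − 31 = 45 remain).
September has 30 days (45 − 30 = 15 remain).
15 into October → October 15.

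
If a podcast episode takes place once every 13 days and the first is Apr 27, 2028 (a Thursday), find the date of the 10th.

The 10th occurrence is 9 intervals after the first: 9 × 13 = 117 days after Apr 27, 2028.
Apr has 30 days — 3 days to the end of Apr leaves 114.
May has 31 days (83 left).
Jun has 30 days (53 left).
Jul has 31 days (22 left).
22 days into Aug → Aug 22, 2028.

Aug 22, 2028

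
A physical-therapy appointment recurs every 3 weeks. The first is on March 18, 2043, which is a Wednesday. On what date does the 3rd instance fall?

The 3rd occurrence is 2 intervals after the first: 2 × 21 = 42 days after March 18, 2043.
March has 31 days — 13 days to the end of March leaves 29.
29 days into April → April 29, 2043.

April 29, 2043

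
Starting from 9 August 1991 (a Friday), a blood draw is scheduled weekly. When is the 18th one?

The 18th occurrence is 17 intervals after the first: 17 × 7 = 119 days after 9 August 1991.
August has 31 days — 22 days to the end of August leaves 97.
September has 30 days (67 left).
October has 31 days (36 left).
November has 30 days (6 left).
6 days into December → 6 December 1991.

6 December 1991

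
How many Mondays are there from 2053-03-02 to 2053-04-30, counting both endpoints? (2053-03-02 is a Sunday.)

2053-03-02 is a Sunday; the first Monday on or after it is 2053-03-03 (1 day later).
From 2053-03-03 to 2053-04-30: 28 + 30 = 58 days (rest of March, April).
58 ÷ 7 = 8 full weeks with remainder 2, so 8 more Mondays after the first → 9.

9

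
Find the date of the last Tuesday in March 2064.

March 2064 begins on a Saturday, so the first Tuesday is March 4 (3 days later).
March 2064 has 31 days. Adding weeks: 4, 11, 18, 25 — the last one ≤ 31 is the 25th.

25 March 2064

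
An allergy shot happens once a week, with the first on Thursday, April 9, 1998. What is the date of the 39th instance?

December 31, 1998

The 39th occurrence is 38 intervals after the first: 38 × 7 = 266 days after April 9, 1998.
April has 30 days — 21 days to the end of April leaves 245.
May has 31 days (214 left).
June has 30 days (184 left).
July has 31 days (153 left).
August has 31 days (122 left).
September has 30 days (92 left).
October has 31 days (61 left).
November has 30 days (31 left).
31 days into December → December 31, 1998.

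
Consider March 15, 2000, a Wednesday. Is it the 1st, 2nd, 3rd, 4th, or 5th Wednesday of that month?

Day 15 falls in week ⌈15/7⌉ of the month.
Days 1–7 hold the 1st Wednesday, 8–14 the 2nd, 15–21 the 3rd, 22–28 the 4th, 29–31 the 5th.
15 is in the range for the 3rd.

3rd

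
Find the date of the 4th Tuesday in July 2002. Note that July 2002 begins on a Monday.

July 23, 2002

July 2002 begins on a Monday, so the first Tuesday is July 2 (1 day later).
The 4th Tuesday is 3 weeks later: 2 + 21 = 23.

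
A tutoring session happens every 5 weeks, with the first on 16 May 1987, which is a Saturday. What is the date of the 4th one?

The 4th occurrence is 3 intervals after the first: 3 × 35 = 105 days after 16 May 1987.
May has 31 days — 15 days to the end of May leaves 90.
June has 30 days (60 left).
July has 31 days (29 left).
29 days into August → 29 August 1987.

29 August 1987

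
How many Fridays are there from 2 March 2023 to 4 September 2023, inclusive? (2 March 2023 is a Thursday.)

27

2 March 2023 is a Thursday; the first Friday on or after it is 3 March 2023 (1 day later).
From 3 March 2023 to 4 September 2023: 28 + 30 + 31 + 30 + 31 + 31 + 4 = 185 days (rest of March, April, May, June, July, August, September).
185 ÷ 7 = 26 full weeks with remainder 3, so 26 more Fridays after the first → 27.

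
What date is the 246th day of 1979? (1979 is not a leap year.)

January has 31 days (246 − 31 = 215 remain).
February has 28 days (215 − 28 = 187 remain).
March has 31 days (187 − 31 = 156 remain).
April has 30 days (156 − 30 = 126 remain).
May has 31 days (126 − 31 = 95 remain).
June has 30 days (95 − 30 = 65 remain).
July has 31 days (65 − 31 = 34 remain).
August has 31 days (34 − 31 = 3 remain).
3 into September → September 3.

3 September 1979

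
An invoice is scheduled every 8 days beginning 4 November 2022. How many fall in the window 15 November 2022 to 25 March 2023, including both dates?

Occurrences land 8·i days after 4 November 2022 for i = 0, 1, 2, …
15 November 2022 is 11 days after the start; 11 ÷ 8 = 1 remainder 3; since the remainder is 3, round up to i = 2. First occurrence in the window: #3 on 20 November 2022 (2×8 = 16 days in).
25 March 2023 is 141 days after the start; 141 ÷ 8 = 17 remainder 5. Last occurrence in the window: #18 on 20 March 2023.
Occurrences #3 through #18: 16 in total.

16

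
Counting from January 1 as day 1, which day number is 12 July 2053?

193

Days in months before July: 31 + 28 + 31 + 30 + 31 + 30 = 181.
Plus 12 days into July → day 193.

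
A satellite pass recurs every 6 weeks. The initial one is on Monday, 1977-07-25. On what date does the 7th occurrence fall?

1978-04-03

The 7th occurrence is 6 intervals after the first: 6 × 42 = 252 days after 1977-07-25.
July has 31 days — 6 days to the end of July leaves 246.
August has 31 days (215 left).
September has 30 days (185 left).
October has 31 days (154 left).
November has 30 days (124 left).
December has 31 days (93 left).
January has 31 days (62 left).
February has 28 days (34 left).
March has 31 days (3 left).
3 days into April → 1978-04-03.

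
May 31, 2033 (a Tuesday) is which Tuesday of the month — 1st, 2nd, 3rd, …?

Day 31 falls in week ⌈31/7⌉ of the month.
Days 1–7 hold the 1st Tuesday, 8–14 the 2nd, 15–21 the 3rd, 22–28 the 4th, 29–31 the 5th.
31 is in the range for the 5th.

5th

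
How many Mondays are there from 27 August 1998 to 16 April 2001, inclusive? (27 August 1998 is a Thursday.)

138

27 August 1998 is a Thursday; the first Monday on or after it is 31 August 1998 (4 days later).
From 31 August 1998 to 16 April 2001: 122 + 365 + 366 + 106 = 959 days (rest of 1998, 1999, 2000, to 16 April 2001 in 2001).
959 ÷ 7 = 137 full weeks with remainder 0, so 137 more Mondays after the first → 138.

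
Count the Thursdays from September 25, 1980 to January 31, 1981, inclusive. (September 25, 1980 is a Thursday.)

19

September 25, 1980 is a Thursday; the first Thursday on or after it is September 25, 1980.
From September 25, 1980 to January 31, 1981: 5 + 31 + 30 + 31 + 31 = 128 days (rest of September, October, November, December, January).
128 ÷ 7 = 18 full weeks with remainder 2, so 18 more Thursdays after the first → 19.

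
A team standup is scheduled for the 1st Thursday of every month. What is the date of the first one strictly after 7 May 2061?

May 2061 starts on a Sunday, so its 1st Thursday is 5 May 2061 (4 days in).
That is not after 7 May 2061, so look at June 2061.
June 2061 starts on a Wednesday, so its 1st Thursday is 2 June 2061 (1 day in).

2 June 2061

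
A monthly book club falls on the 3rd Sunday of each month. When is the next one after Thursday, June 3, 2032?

June 2032 starts on a Tuesday; its first Sunday is the 6th, so the 3rd Sunday is the 20th — June 20, 2032.
June 20, 2032 is after June 3, 2032, so that is the next one.

June 20, 2032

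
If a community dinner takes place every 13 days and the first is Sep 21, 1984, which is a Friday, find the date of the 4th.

The 4th occurrence is 3 intervals after the first: 3 × 13 = 39 days after Sep 21, 1984.
Sep has 30 days — 9 days to the end of Sep leaves 30.
30 days into Oct → Oct 30, 1984.

Oct 30, 1984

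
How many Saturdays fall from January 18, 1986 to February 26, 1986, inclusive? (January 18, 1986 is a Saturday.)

6

January 18, 1986 is a Saturday; the first Saturday on or after it is January 18, 1986.
From January 18, 1986 to February 26, 1986: 13 + 26 = 39 days (rest of January, February).
39 ÷ 7 = 5 full weeks with remainder 4, so 5 more Saturdays after the first → 6.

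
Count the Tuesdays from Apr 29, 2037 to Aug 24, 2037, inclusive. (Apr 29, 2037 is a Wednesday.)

Apr 29, 2037 is a Wednesday; the first Tuesday on or after it is May 5, 2037 (6 days later).
From May 5, 2037 to Aug 24, 2037: 26 + 30 + 31 + 24 = 111 days (rest of May, Jun, Jul, Aug).
111 ÷ 7 = 15 full weeks with remainder 6, so 15 more Tuesdays after the first → 16.

16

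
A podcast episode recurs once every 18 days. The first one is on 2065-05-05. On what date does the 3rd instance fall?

The 3rd occurrence is 2 intervals after the first: 2 × 18 = 36 days after 2065-05-05.
May has 31 days — 26 days to the end of May leaves 10.
10 days into June → 2065-06-10.

2065-06-10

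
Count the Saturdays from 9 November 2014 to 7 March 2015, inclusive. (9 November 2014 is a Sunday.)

17

9 November 2014 is a Sunday; the first Saturday on or after it is 15 November 2014 (6 days later).
From 15 November 2014 to 7 March 2015: 15 + 31 + 31 + 28 + 7 = 112 days (rest of November, December, January, February, March).
112 ÷ 7 = 16 full weeks with remainder 0, so 16 more Saturdays after the first → 17.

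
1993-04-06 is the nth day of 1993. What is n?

96

Days in months before April: 31 + 28 + 31 = 90.
Plus 6 days into April → day 96.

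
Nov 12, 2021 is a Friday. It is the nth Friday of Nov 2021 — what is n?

Day 12 falls in week ⌈12/7⌉ of the month.
Days 1–7 hold the 1st Friday, 8–14 the 2nd, 15–21 the 3rd, 22–28 the 4th, 29–31 the 5th.
12 is in the range for the 2nd.

2nd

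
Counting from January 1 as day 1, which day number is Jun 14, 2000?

Days in months before Jun: 31 + 29 + 31 + 30 + 31 = 152.
Plus 14 days into Jun → day 166.

166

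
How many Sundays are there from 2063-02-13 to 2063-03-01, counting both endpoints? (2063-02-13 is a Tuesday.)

2063-02-13 is a Tuesday; the first Sunday on or after it is 2063-02-18 (5 days later).
From 2063-02-18 to 2063-03-01: 10 + 1 = 11 days (rest of February, March).
11 ÷ 7 = 1 full weeks with remainder 4, so 1 more Sundays after the first → 2.

2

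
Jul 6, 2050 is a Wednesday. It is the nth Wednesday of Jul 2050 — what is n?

1st

Day 6 falls in week ⌈6/7⌉ of the month.
Days 1–7 hold the 1st Wednesday, 8–14 the 2nd, 15–21 the 3rd, 22–28 the 4th, 29–31 the 5th.
6 is in the range for the 1st.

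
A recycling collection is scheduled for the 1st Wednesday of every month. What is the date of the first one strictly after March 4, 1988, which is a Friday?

March 1988 starts on a Tuesday, so its 1st Wednesday is March 2, 1988 (1 day in).
That is not after March 4, 1988, so look at April 1988.
April 1988 starts on a Friday, so its 1st Wednesday is April 6, 1988 (5 days in).

April 6, 1988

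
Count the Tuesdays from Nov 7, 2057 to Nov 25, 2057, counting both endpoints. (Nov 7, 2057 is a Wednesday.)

2

Nov 7, 2057 is a Wednesday; the first Tuesday on or after it is Nov 13, 2057 (6 days later).
From Nov 13, 2057 to Nov 25, 2057 is 25 − 13 = 12 days.
12 ÷ 7 = 1 full weeks with remainder 5, so 1 more Tuesdays after the first → 2.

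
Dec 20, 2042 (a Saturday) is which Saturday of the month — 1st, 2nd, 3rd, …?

Day 20 falls in week ⌈20/7⌉ of the month.
Days 1–7 hold the 1st Saturday, 8–14 the 2nd, 15–21 the 3rd, 22–28 the 4th, 29–31 the 5th.
20 is in the range for the 3rd.

3rd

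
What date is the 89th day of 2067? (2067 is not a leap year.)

2067-03-30

January has 31 days (89 − 31 = 58 remain).
February has 28 days (58 − 28 = 30 remain).
30 into March → March 30.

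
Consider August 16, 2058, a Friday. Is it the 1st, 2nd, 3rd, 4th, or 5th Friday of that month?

Day 16 falls in week ⌈16/7⌉ of the month.
Days 1–7 hold the 1st Friday, 8–14 the 2nd, 15–21 the 3rd, 22–28 the 4th, 29–31 the 5th.
16 is in the range for the 3rd.

3rd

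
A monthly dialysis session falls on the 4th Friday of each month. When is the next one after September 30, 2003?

September 2003 starts on a Monday; its first Friday is the 5th, so the 4th Friday is the 26th — September 26, 2003.
That is not after September 30, 2003, so look at October 2003.
October 2003 starts on a Wednesday; its first Friday is the 3rd, so the 4th Friday is the 24th — October 24, 2003.

October 24, 2003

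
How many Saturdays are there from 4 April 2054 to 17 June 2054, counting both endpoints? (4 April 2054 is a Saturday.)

11

4 April 2054 is a Saturday; the first Saturday on or after it is 4 April 2054.
From 4 April 2054 to 17 June 2054: 26 + 31 + 17 = 74 days (rest of April, May, June).
74 ÷ 7 = 10 full weeks with remainder 4, so 10 more Saturdays after the first → 11.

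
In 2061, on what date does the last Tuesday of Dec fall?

Dec 2061 begins on a Thursday, so the first Tuesday is Dec 6 (5 days later).
Dec 2061 has 31 days. Adding weeks: 6, 13, 20, 27 — the last one ≤ 31 is the 27th.

Dec 27, 2061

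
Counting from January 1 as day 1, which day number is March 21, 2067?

80

Days in months before March: 31 + 28 = 59.
Plus 21 days into March → day 80.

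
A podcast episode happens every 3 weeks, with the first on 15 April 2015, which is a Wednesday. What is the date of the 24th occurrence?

10 August 2016

The 24th occurrence is 23 intervals after the first: 23 × 21 = 483 days after 15 April 2015.
April has 30 days — 15 days to the end of April leaves 468.
From end of April to end of 2015 is 245 days (223 left).
January has 31 days (192 left).
February has 29 days (163 left).
March has 31 days (132 left).
April has 30 days (102 left).
May has 31 days (71 left).
June has 30 days (41 left).
July has 31 days (10 left).
10 days into August → 10 August 2016.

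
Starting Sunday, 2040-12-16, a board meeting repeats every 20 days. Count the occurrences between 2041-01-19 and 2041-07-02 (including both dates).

8

Occurrences land 20·i days after 2040-12-16 for i = 0, 1, 2, …
2041-01-19 is 34 days after the start; 34 ÷ 20 = 1 remainder 14; since the remainder is 14, round up to i = 2. First occurrence in the window: #3 on 2041-01-25 (2×20 = 40 days in).
2041-07-02 is 198 days after the start; 198 ÷ 20 = 9 remainder 18. Last occurrence in the window: #10 on 2041-06-14.
Occurrences #3 through #10: 8 in total.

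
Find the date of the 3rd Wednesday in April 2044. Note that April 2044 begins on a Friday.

April 2044 begins on a Friday, so the first Wednesday is April 6 (5 days later).
The 3rd Wednesday is 2 weeks later: 6 + 14 = 20.

2044-04-20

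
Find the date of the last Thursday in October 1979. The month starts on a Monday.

October 1979 begins on a Monday, so the first Thursday is October 4 (3 days later).
October 1979 has 31 days. Adding weeks: 4, 11, 18, 25 — the last one ≤ 31 is the 25th.

25 October 1979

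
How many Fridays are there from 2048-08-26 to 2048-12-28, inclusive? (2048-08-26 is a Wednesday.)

2048-08-26 is a Wednesday; the first Friday on or after it is 2048-08-28 (2 days later).
From 2048-08-28 to 2048-12-28: 3 + 30 + 31 + 30 + 28 = 122 days (rest of August, September, October, November, December).
122 ÷ 7 = 17 full weeks with remainder 3, so 17 more Fridays after the first → 18.

18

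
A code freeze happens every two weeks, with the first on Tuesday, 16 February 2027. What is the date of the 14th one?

17 August 2027

The 14th occurrence is 13 intervals after the first: 13 × 14 = 182 days after 16 February 2027.
February has 28 days — 12 days to the end of February leaves 170.
March has 31 days (139 left).
April has 30 days (109 left).
May has 31 days (78 left).
June has 30 days (48 left).
July has 31 days (17 left).
17 days into August → 17 August 2027.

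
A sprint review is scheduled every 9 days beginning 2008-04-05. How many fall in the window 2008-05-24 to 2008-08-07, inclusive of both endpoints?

8

Occurrences land 9·i days after 2008-04-05 for i = 0, 1, 2, …
2008-05-24 is 49 days after the start; 49 ÷ 9 = 5 remainder 4; since the remainder is 4, round up to i = 6. First occurrence in the window: #7 on 2008-05-29 (6×9 = 54 days in).
2008-08-07 is 124 days after the start; 124 ÷ 9 = 13 remainder 7. Last occurrence in the window: #14 on 2008-07-31.
Occurrences #7 through #14: 8 in total.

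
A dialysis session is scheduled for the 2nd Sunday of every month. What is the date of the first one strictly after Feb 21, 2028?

Feb 2028 starts on a Tuesday; its first Sunday is the 6th, so the 2nd Sunday is the 13th — Feb 13, 2028.
That is not after Feb 21, 2028, so look at Mar 2028.
Mar 2028 starts on a Wednesday; its first Sunday is the 5th, so the 2nd Sunday is the 12th — Mar 12, 2028.

Mar 12, 2028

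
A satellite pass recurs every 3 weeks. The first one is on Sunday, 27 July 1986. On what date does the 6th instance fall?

9 November 1986

The 6th occurrence is 5 intervals after the first: 5 × 21 = 105 days after 27 July 1986.
July has 31 days — 4 days to the end of July leaves 101.
August has 31 days (70 left).
September has 30 days (40 left).
October has 31 days (9 left).
9 days into November → 9 November 1986.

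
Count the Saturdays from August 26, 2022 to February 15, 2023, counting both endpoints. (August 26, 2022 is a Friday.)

25

August 26, 2022 is a Friday; the first Saturday on or after it is August 27, 2022 (1 day later).
From August 27, 2022 to February 15, 2023: 4 + 30 + 31 + 30 + 31 + 31 + 15 = 172 days (rest of August, September, October, November, December, January, February).
172 ÷ 7 = 24 full weeks with remainder 4, so 24 more Saturdays after the first → 25.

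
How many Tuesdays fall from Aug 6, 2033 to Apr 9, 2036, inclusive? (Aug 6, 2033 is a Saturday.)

Aug 6, 2033 is a Saturday; the first Tuesday on or after it is Aug 9, 2033 (3 days later).
From Aug 9, 2033 to Apr 9, 2036: 144 + 365 + 365 + 100 = 974 days (rest of 2033, 2034, 2035, to Apr 9, 2036 in 2036).
974 ÷ 7 = 139 full weeks with remainder 1, so 139 more Tuesdays after the first → 140.

140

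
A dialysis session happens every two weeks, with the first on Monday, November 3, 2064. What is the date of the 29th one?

The 29th occurrence is 28 intervals after the first: 28 × 14 = 392 days after November 3, 2064.
November has 30 days — 27 days to the end of November leaves 365.
December has 31 days (334 left).
January has 31 days (303 left).
February has 28 days (275 left).
March has 31 days (244 left).
April has 30 days (214 left).
May has 31 days (183 left).
June has 30 days (153 left).
July has 31 days (122 left).
August has 31 days (91 left).
September has 30 days (61 left).
October has 31 days (30 left).
30 days into November → November 30, 2065.

November 30, 2065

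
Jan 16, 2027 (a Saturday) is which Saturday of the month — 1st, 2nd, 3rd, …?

Day 16 falls in week ⌈16/7⌉ of the month.
Days 1–7 hold the 1st Saturday, 8–14 the 2nd, 15–21 the 3rd, 22–28 the 4th, 29–31 the 5th.
16 is in the range for the 3rd.

3rd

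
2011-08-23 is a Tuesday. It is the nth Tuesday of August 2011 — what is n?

4th

Day 23 falls in week ⌈23/7⌉ of the month.
Days 1–7 hold the 1st Tuesday, 8–14 the 2nd, 15–21 the 3rd, 22–28 the 4th, 29–31 the 5th.
23 is in the range for the 4th.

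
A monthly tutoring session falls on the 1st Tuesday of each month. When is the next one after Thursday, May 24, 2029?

May 2029 starts on a Tuesday, so its 1st Tuesday is May 1, 2029.
That is not after May 24, 2029, so look at June 2029.
June 2029 starts on a Friday, so its 1st Tuesday is June 5, 2029 (4 days in).

June 5, 2029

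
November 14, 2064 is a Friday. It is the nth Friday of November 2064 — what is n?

Day 14 falls in week ⌈14/7⌉ of the month.
Days 1–7 hold the 1st Friday, 8–14 the 2nd, 15–21 the 3rd, 22–28 the 4th, 29–31 the 5th.
14 is in the range for the 2nd.

2nd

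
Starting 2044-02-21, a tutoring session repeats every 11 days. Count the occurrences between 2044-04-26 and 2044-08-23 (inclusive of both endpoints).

Occurrences land 11·i days after 2044-02-21 for i = 0, 1, 2, …
2044-04-26 is 65 days after the start; 65 ÷ 11 = 5 remainder 10; since the remainder is 10, round up to i = 6. First occurrence in the window: #7 on 2044-04-27 (6×11 = 66 days in).
2044-08-23 is 184 days after the start; 184 ÷ 11 = 16 remainder 8. Last occurrence in the window: #17 on 2044-08-15.
Occurrences #7 through #17: 11 in total.

11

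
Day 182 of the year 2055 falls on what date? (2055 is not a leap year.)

January has 31 days (182 − 31 = 151 remain).
February has 28 days (151 − 28 = 123 remain).
March has 31 days (123 − 31 = 92 remain).
April has 30 days (92 − 30 = 62 remain).
May has 31 days (62 − 31 = 31 remain).
June has 30 days (31 − 30 = 1 remain).
1 into July → July 1.

July 1, 2055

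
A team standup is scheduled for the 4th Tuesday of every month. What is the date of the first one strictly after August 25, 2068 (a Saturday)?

August 2068 starts on a Wednesday; its first Tuesday is the 7th, so the 4th Tuesday is the 28th — August 28, 2068.
August 28, 2068 is after August 25, 2068, so that is the next one.

August 28, 2068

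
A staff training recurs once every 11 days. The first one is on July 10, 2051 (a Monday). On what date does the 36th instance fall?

July 29, 2052

The 36th occurrence is 35 intervals after the first: 35 × 11 = 385 days after July 10, 2051.
July has 31 days — 21 days to the end of July leaves 364.
August has 31 days (333 left).
September has 30 days (303 left).
October has 31 days (272 left).
November has 30 days (242 left).
December has 31 days (211 left).
January has 31 days (180 left).
February has 29 days (151 left).
March has 31 days (120 left).
April has 30 days (90 left).
May has 31 days (59 left).
June has 30 days (29 left).
29 days into July → July 29, 2052.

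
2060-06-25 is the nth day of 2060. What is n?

Days in months before June: 31 + 29 + 31 + 30 + 31 = 152.
Plus 25 days into June → day 177.

177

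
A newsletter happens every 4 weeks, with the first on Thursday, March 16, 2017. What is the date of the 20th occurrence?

The 20th occurrence is 19 intervals after the first: 19 × 28 = 532 days after March 16, 2017.
March has 31 days — 15 days to the end of March leaves 517.
From end of March to end of 2017 is 275 days (242 left).
January has 31 days (211 left).
February has 28 days (183 left).
March has 31 days (152 left).
April has 30 days (122 left).
May has 31 days (91 left).
June has 30 days (61 left).
July has 31 days (30 left).
30 days into August → August 30, 2018.

August 30, 2018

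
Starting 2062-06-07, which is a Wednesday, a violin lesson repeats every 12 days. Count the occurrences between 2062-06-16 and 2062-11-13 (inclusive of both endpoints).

Occurrences land 12·i days after 2062-06-07 for i = 0, 1, 2, …
2062-06-16 is 9 days after the start; 9 ÷ 12 = 0 remainder 9; since the remainder is 9, round up to i = 1. First occurrence in the window: #2 on 2062-06-19 (1×12 = 12 days in).
2062-11-13 is 159 days after the start; 159 ÷ 12 = 13 remainder 3. Last occurrence in the window: #14 on 2062-11-10.
Occurrences #2 through #14: 13 in total.

13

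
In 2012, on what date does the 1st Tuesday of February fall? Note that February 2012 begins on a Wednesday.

February 7, 2012

February 2012 begins on a Wednesday, so the first Tuesday is February 7 (6 days later).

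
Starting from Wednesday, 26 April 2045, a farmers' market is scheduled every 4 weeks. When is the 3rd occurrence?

21 June 2045

The 3rd occurrence is 2 intervals after the first: 2 × 28 = 56 days after 26 April 2045.
April has 30 days — 4 days to the end of April leaves 52.
May has 31 days (21 left).
21 days into June → 21 June 2045.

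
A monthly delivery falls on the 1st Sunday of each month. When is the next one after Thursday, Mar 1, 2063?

Mar 4, 2063

Mar 2063 starts on a Thursday, so its 1st Sunday is Mar 4, 2063 (3 days in).
Mar 4, 2063 is after Mar 1, 2063, so that is the next one.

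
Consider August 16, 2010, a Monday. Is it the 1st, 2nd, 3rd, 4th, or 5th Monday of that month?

Day 16 falls in week ⌈16/7⌉ of the month.
Days 1–7 hold the 1st Monday, 8–14 the 2nd, 15–21 the 3rd, 22–28 the 4th, 29–31 the 5th.
16 is in the range for the 3rd.

3rd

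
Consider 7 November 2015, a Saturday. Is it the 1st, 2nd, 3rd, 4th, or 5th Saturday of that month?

Day 7 falls in week ⌈7/7⌉ of the month.
Days 1–7 hold the 1st Saturday, 8–14 the 2nd, 15–21 the 3rd, 22–28 the 4th, 29–31 the 5th.
7 is in the range for the 1st.

1st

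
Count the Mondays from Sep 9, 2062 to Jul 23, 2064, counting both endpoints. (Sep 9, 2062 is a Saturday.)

98

Sep 9, 2062 is a Saturday; the first Monday on or after it is Sep 11, 2062 (2 days later).
From Sep 11, 2062 to Jul 23, 2064: 111 + 365 + 205 = 681 days (rest of 2062, 2063, to Jul 23, 2064 in 2064).
681 ÷ 7 = 97 full weeks with remainder 2, so 97 more Mondays after the first → 98.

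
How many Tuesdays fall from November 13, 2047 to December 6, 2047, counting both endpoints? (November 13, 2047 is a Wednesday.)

November 13, 2047 is a Wednesday; the first Tuesday on or after it is November 19, 2047 (6 days later).
From November 19, 2047 to December 6, 2047: 11 + 6 = 17 days (rest of November, December).
17 ÷ 7 = 2 full weeks with remainder 3, so 2 more Tuesdays after the first → 3.

3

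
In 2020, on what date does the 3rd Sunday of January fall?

2020-01-19

The first Sunday of January 2020 is January 5.
The 3rd Sunday is 2 weeks later: 5 + 14 = 19.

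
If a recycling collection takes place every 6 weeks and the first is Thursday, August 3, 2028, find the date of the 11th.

September 27, 2029

The 11th occurrence is 10 intervals after the first: 10 × 42 = 420 days after August 3, 2028.
August has 31 days — 28 days to the end of August leaves 392.
September has 30 days (362 left).
October has 31 days (331 left).
November has 30 days (301 left).
December has 31 days (270 left).
January has 31 days (239 left).
February has 28 days (211 left).
March has 31 days (180 left).
April has 30 days (150 left).
May has 31 days (119 left).
June has 30 days (89 left).
July has 31 days (58 left).
August has 31 days (27 left).
27 days into September → September 27, 2029.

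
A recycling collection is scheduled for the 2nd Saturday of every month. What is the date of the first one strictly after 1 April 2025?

12 April 2025

April 2025 starts on a Tuesday; its first Saturday is the 5th, so the 2nd Saturday is the 12th — 12 April 2025.
12 April 2025 is after 1 April 2025, so that is the next one.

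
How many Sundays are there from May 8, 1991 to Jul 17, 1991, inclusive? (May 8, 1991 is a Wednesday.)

10

May 8, 1991 is a Wednesday; the first Sunday on or after it is May 12, 1991 (4 days later).
From May 12, 1991 to Jul 17, 1991: 19 + 30 + 17 = 66 days (rest of May, Jun, Jul).
66 ÷ 7 = 9 full weeks with remainder 3, so 9 more Sundays after the first → 10.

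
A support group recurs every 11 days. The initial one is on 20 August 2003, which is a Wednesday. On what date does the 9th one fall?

The 9th occurrence is 8 intervals after the first: 8 × 11 = 88 days after 20 August 2003.
August has 31 days — 11 days to the end of August leaves 77.
September has 30 days (47 left).
October has 31 days (16 left).
16 days into November → 16 November 2003.

16 November 2003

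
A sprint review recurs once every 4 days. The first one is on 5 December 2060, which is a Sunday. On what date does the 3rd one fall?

13 December 2060

The 3rd occurrence is 2 intervals after the first: 2 × 4 = 8 days after 5 December 2060.
8 days later is 13 December 2060.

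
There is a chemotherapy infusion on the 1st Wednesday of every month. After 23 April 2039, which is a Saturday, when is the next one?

April 2039 starts on a Friday, so its 1st Wednesday is 6 April 2039 (5 days in).
That is not after 23 April 2039, so look at May 2039.
May 2039 starts on a Sunday, so its 1st Wednesday is 4 May 2039 (3 days in).

4 May 2039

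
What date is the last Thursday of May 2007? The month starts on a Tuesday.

May 2007 begins on a Tuesday, so the first Thursday is May 3 (2 days later).
May 2007 has 31 days. Adding weeks: 3, 10, 17, 24, 31 — the last one ≤ 31 is the 31st.

May 31, 2007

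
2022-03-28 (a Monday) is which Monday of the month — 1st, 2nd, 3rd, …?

Day 28 falls in week ⌈28/7⌉ of the month.
Days 1–7 hold the 1st Monday, 8–14 the 2nd, 15–21 the 3rd, 22–28 the 4th, 29–31 the 5th.
28 is in the range for the 4th.

4th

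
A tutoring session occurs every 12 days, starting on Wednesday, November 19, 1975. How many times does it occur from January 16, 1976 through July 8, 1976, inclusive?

Occurrences land 12·i days after November 19, 1975 for i = 0, 1, 2, …
January 16, 1976 is 58 days after the start; 58 ÷ 12 = 4 remainder 10; since the remainder is 10, round up to i = 5. First occurrence in the window: #6 on January 18, 1976 (5×12 = 60 days in).
July 8, 1976 is 232 days after the start; 232 ÷ 12 = 19 remainder 4. Last occurrence in the window: #20 on July 4, 1976.
Occurrences #6 through #20: 15 in total.

15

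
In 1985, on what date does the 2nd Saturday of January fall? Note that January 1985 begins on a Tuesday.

12 January 1985

January 1985 begins on a Tuesday, so the first Saturday is January 5 (4 days later).
The 2nd Saturday is 1 weeks later: 5 + 7 = 12.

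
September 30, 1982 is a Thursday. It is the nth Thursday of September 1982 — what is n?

5th

Day 30 falls in week ⌈30/7⌉ of the month.
Days 1–7 hold the 1st Thursday, 8–14 the 2nd, 15–21 the 3rd, 22–28 the 4th, 29–31 the 5th.
30 is in the range for the 5th.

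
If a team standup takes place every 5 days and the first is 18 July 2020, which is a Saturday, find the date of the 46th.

28 February 2021

The 46th occurrence is 45 intervals after the first: 45 × 5 = 225 days after 18 July 2020.
July has 31 days — 13 days to the end of July leaves 212.
August has 31 days (181 left).
September has 30 days (151 left).
October has 31 days (120 left).
November has 30 days (90 left).
December has 31 days (59 left).
January has 31 days (28 left).
28 days into February → 28 February 2021.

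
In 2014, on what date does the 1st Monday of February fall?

February 2014 begins on a Saturday, so the first Monday is February 3 (2 days later).

February 3, 2014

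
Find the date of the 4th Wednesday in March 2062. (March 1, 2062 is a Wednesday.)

March 22, 2062

March 2062 begins on a Wednesday, so the first Wednesday is March 1.
The 4th Wednesday is 3 weeks later: 1 + 21 = 22.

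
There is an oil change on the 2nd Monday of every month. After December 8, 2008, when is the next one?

December 2008 starts on a Monday; its first Monday is the 1st, so the 2nd Monday is the 8th — December 8, 2008.
That is not after December 8, 2008, so look at January 2009.
January 2009 starts on a Thursday; its first Monday is the 5th, so the 2nd Monday is the 12th — January 12, 2009.

January 12, 2009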